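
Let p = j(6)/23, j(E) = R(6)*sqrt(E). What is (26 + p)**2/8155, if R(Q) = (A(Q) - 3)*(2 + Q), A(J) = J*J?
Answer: 155156/862799 + 13728*sqrt(6)/187565 ≈ 0.35911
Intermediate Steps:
A(J) = J**2
R(Q) = (-3 + Q**2)*(2 + Q) (R(Q) = (Q**2 - 3)*(2 + Q) = (-3 + Q**2)*(2 + Q))
j(E) = 264*sqrt(E) (j(E) = (-6 + 6**3 - 3*6 + 2*6**2)*sqrt(E) = (-6 + 216 - 18 + 2*36)*sqrt(E) = (-6 + 216 - 18 + 72)*sqrt(E) = 264*sqrt(E))
p = 264*sqrt(6)/23 (p = (264*sqrt(6))/23 = (264*sqrt(6))*(1/23) = 264*sqrt(6)/23 ≈ 28.116)
(26 + p)**2/8155 = (26 + 264*sqrt(6)/23)**2/8155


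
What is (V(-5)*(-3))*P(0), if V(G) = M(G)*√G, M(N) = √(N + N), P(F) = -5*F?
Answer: 0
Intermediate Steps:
M(N) = √2*√N (M(N) = √(2*N) = √2*√N)
V(G) = G*√2 (V(G) = (√2*√G)*√G = G*√2)
(V(-5)*(-3))*P(0) = (-5*√2*(-3))*(-5*0) = (15*√2)*0 = 0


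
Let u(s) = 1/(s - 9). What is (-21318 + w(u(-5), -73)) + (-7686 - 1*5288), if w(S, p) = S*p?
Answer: -480015/14 ≈ -34287.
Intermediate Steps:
u(s) = 1/(-9 + s)
(-21318 + w(u(-5), -73)) + (-7686 - 1*5288) = (-21318 - 73/(-9 - 5)) + (-7686 - 1*5288) = (-21318 - 73/(-14)) + (-7686 - 5288) = (-21318 - 1/14*(-73)) - 12974 = (-21318 + 73/14) - 12974 = -298379/14 - 12974 = -480015/14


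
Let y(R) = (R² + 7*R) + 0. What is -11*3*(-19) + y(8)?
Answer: 747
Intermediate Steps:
y(R) = R² + 7*R
-11*3*(-19) + y(8) = -11*3*(-19) + 8*(7 + 8) = -33*(-19) + 8*15 = 627 + 120 = 747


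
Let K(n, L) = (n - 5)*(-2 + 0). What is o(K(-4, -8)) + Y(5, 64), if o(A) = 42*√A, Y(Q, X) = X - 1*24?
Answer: 40 + 126*√2 ≈ 218.19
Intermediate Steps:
K(n, L) = 10 - 2*n (K(n, L) = (-5 + n)*(-2) = 10 - 2*n)
Y(Q, X) = -24 + X (Y(Q, X) = X - 24 = -24 + X)
o(K(-4, -8)) + Y(5, 64) = 42*√(10 - 2*(-4)) + (-24 + 64) = 42*√(10 + 8) + 40 = 42*√18 + 40 = 42*(3*√2) + 40 = 126*√2 + 40 = 40 + 126*√2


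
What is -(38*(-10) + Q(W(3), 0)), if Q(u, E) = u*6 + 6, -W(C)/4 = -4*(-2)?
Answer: 566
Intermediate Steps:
W(C) = -32 (W(C) = -(-16)*(-2) = -4*8 = -32)
Q(u, E) = 6 + 6*u (Q(u, E) = 6*u + 6 = 6 + 6*u)
-(38*(-10) + Q(W(3), 0)) = -(38*(-10) + (6 + 6*(-32))) = -(-380 + (6 - 192)) = -(-380 - 186) = -1*(-566) = 566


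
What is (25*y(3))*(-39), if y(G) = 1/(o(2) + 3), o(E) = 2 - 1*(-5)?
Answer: -195/2 ≈ -97.500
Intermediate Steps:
o(E) = 7 (o(E) = 2 + 5 = 7)
y(G) = 1/10 (y(G) = 1/(7 + 3) = 1/10)
(25*y(3))*(-39) = (25*(1/10))*(-39) = (5/2)*(-39) = -195/2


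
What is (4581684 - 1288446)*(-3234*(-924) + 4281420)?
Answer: 23940641521368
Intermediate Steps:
(4581684 - 1288446)*(-3234*(-924) + 4281420) = 3293238*(2988216 + 4281420) = 3293238*7269636 = 23940641521368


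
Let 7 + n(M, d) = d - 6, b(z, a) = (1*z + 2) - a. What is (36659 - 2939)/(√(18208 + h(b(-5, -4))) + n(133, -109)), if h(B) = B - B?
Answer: 342820/277 + 11240*√1138/277 ≈ 2606.5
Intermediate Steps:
b(z, a) = 2 + z - a (b(z, a) = (z + 2) - a = (2 + z) - a = 2 + z - a)
h(B) = 0
n(M, d) = -13 + d (n(M, d) = -7 + (d - 6) = -7 + (-6 + d) = -13 + d)
(36659 - 2939)/(√(18208 + h(b(-5, -4))) + n(133, -109)) = (36659 - 2939)/(√(18208 + 0) + (-13 - 109)) = 33720/(√18208 - 122) = 33720/(4*√1138 - 122) = 33720/(-122 + 4*√1138)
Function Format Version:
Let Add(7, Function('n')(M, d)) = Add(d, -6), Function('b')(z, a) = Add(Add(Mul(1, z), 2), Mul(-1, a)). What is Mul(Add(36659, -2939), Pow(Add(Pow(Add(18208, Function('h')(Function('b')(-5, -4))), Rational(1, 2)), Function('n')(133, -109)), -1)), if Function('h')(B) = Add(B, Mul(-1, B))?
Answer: Add(Rational(342820, 277), Mul(Rational(11240, 277), Pow(1138, Rational(1, 2)))) ≈ 2606.5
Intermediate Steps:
Function('b')(z, a) = Add(2, z, Mul(-1, a)) (Function('b')(z, a) = Add(Add(z, 2), Mul(-1, a)) = Add(Add(2, z), Mul(-1, a)) = Add(2, z, Mul(-1, a)))
Function('h')(B) = 0
Function('n')(M, d) = Add(-13, d) (Function('n')(M, d) = Add(-7, Add(d, -6)) = Add(-7, Add(-6, d)) = Add(-13, d))
Mul(Add(36659, -2939), Pow(Add(Pow(Add(18208, Function('h')(Function('b')(-5, -4))), Rational(1, 2)), Function('n')(133, -109)), -1)) = Mul(Add(36659, -2939), Pow(Add(Pow(Add(18208, 0), Rational(1, 2)), Add(-13, -109)), -1)) = Mul(33720, Pow(Add(Pow(18208, Rational(1, 2)), -122), -1)) = Mul(33720, Pow(Add(Mul(4, Pow(1138, Rational(1, 2))), -122), -1)) = Mul(33720, Pow(Add(-122, Mul(4, Pow(1138, Rational(1, 2)))), -1))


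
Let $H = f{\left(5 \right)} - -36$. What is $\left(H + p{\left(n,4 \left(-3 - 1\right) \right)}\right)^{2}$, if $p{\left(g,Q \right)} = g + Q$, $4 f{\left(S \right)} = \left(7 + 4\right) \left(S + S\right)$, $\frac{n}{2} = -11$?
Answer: $\frac{2601}{4} \approx 650.25$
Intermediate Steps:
$n = -22$ ($n = 2 \left(-11\right) = -22$)
$f{\left(S \right)} = \frac{11 S}{2}$ ($f{\left(S \right)} = \frac{\left(7 + 4\right) \left(S + S\right)}{4} = \frac{11 \cdot 2 S}{4} = \frac{22 S}{4} = \frac{11 S}{2}$)
$p{\left(g,Q \right)} = Q + g$
$H = \frac{127}{2}$ ($H = \frac{11}{2} \cdot 5 - -36 = \frac{55}{2} + 36 = \frac{127}{2} \approx 63.5$)
$\left(H + p{\left(n,4 \left(-3 - 1\right) \right)}\right)^{2} = \left(\frac{127}{2} - \left(22 - 4 \left(-3 - 1\right)\right)\right)^{2} = \left(\frac{127}{2} + \left(4 \left(-4\right) - 22\right)\right)^{2} = \left(\frac{127}{2} - 38\right)^{2} = \left(\frac{51}{2}\right)^{2} = \frac{2601}{4}$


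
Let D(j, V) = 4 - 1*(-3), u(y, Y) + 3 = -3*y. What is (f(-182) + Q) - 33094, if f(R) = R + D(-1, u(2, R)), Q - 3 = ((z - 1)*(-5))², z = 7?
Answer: -32366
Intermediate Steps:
u(y, Y) = -3 - 3*y
D(j, V) = 7 (D(j, V) = 4 + 3 = 7)
Q = 903 (Q = 3 + ((7 - 1)*(-5))² = 3 + (6*(-5))² = 3 + (-30)² = 3 + 900 = 903)
f(R) = 7 + R (f(R) = R + 7 = 7 + R)
(f(-182) + Q) - 33094 = ((7 - 182) + 903) - 33094 = (-175 + 903) - 33094 = 728 - 33094 = -32366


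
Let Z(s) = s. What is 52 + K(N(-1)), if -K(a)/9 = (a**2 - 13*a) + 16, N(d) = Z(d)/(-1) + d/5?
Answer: -104/25 ≈ -4.1600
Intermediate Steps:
N(d) = -4*d/5 (N(d) = d/(-1) + d/5 = d*(-1) + d*(1/5) = -d + d/5 = -4*d/5)
K(a) = -144 - 9*a**2 + 117*a (K(a) = -9*((a**2 - 13*a) + 16) = -9*(16 + a**2 - 13*a) = -144 - 9*a**2 + 117*a)
52 + K(N(-1)) = 52 + (-144 - 9*(-4/5*(-1))**2 + 117*(-4/5*(-1))) = 52 + (-144 - 9*(4/5)**2 + 117*(4/5)) = 52 + (-144 - 9*16/25 + 468/5) = 52 + (-144 - 144/25 + 468/5) = 52 - 1404/25 = -104/25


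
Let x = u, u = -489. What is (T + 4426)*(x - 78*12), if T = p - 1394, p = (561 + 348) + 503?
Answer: -6332700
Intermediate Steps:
p = 1412 (p = 909 + 503 = 1412)
x = -489
T = 18 (T = 1412 - 1394 = 18)
(T + 4426)*(x - 78*12) = (18 + 4426)*(-489 - 78*12) = 4444*(-489 - 936) = 4444*(-1425) = -6332700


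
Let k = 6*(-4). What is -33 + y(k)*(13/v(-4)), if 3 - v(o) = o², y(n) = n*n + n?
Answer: -585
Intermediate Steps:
k = -24
y(n) = n + n² (y(n) = n² + n = n + n²)
v(o) = 3 - o²
-33 + y(k)*(13/v(-4)) = -33 + (-24*(1 - 24))*(13/(3 - 1*(-4)²)) = -33 + (-24*(-23))*(13/(3 - 1*16)) = -33 + 552*(13/(3 - 16)) = -33 + 552*(13/(-13)) = -33 + 552*(13*(-1/13)) = -33 + 552*(-1) = -33 - 552 = -585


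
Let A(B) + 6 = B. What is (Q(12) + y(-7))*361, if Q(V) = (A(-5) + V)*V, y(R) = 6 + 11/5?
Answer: 36461/5 ≈ 7292.2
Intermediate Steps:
A(B) = -6 + B
y(R) = 41/5 (y(R) = 6 + 11*(⅕) = 6 + 11/5 = 41/5)
Q(V) = V*(-11 + V) (Q(V) = ((-6 - 5) + V)*V = (-11 + V)*V = V*(-11 + V))
(Q(12) + y(-7))*361 = (12*(-11 + 12) + 41/5)*361 = (12*1 + 41/5)*361 = (12 + 41/5)*361 = (101/5)*361 = 36461/5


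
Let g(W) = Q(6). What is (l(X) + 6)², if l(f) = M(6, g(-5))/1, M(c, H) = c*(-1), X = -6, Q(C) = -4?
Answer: 0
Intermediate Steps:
g(W) = -4
M(c, H) = -c
l(f) = -6 (l(f) = -1*6/1 = -6*1 = -6)
(l(X) + 6)² = (-6 + 6)² = 0² = 0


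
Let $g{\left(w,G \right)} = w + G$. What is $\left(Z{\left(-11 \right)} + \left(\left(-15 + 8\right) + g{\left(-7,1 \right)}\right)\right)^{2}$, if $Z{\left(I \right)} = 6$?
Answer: $49$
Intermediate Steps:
$g{\left(w,G \right)} = G + w$
$\left(Z{\left(-11 \right)} + \left(\left(-15 + 8\right) + g{\left(-7,1 \right)}\right)\right)^{2} = \left(6 + \left(\left(-15 + 8\right) + \left(1 - 7\right)\right)\right)^{2} = \left(6 - 13\right)^{2} = \left(-7\right)^{2} = 49$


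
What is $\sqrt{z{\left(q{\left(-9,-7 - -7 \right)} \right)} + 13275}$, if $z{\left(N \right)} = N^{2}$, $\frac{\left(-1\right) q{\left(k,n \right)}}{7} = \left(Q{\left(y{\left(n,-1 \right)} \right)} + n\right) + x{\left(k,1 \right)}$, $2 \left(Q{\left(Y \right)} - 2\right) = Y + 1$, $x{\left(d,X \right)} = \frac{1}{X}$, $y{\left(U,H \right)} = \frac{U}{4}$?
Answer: $\frac{\sqrt{55501}}{2} \approx 117.79$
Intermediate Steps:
$y{\left(U,H \right)} = \frac{U}{4}$ ($y{\left(U,H \right)} = U \frac{1}{4} = \frac{U}{4}$)
$Q{\left(Y \right)} = \frac{5}{2} + \frac{Y}{2}$ ($Q{\left(Y \right)} = 2 + \frac{Y + 1}{2} = 2 + \frac{1 + Y}{2} = 2 + \left(\frac{1}{2} + \frac{Y}{2}\right) = \frac{5}{2} + \frac{Y}{2}$)
$q{\left(k,n \right)} = - \frac{49}{2} - \frac{63 n}{8}$ ($q{\left(k,n \right)} = - 7 \left(\left(\left(\frac{5}{2} + \frac{\frac{1}{4} n}{2}\right) + n\right) + 1^{-1}\right) = - 7 \left(\left(\left(\frac{5}{2} + \frac{n}{8}\right) + n\right) + 1\right) = - 7 \left(\left(\frac{5}{2} + \frac{9 n}{8}\right) + 1\right) = - 7 \left(\frac{7}{2} + \frac{9 n}{8}\right) = - \frac{49}{2} - \frac{63 n}{8}$)
$\sqrt{z{\left(q{\left(-9,-7 - -7 \right)} \right)} + 13275} = \sqrt{\left(- \frac{49}{2} - \frac{63 \left(-7 - -7\right)}{8}\right)^{2} + 13275} = \sqrt{\left(- \frac{49}{2} - \frac{63 \left(-7 + 7\right)}{8}\right)^{2} + 13275} = \sqrt{\left(- \frac{49}{2} - 0\right)^{2} + 13275} = \sqrt{\left(- \frac{49}{2} + 0\right)^{2} + 13275} = \sqrt{\left(- \frac{49}{2}\right)^{2} + 13275} = \sqrt{\frac{2401}{4} + 13275} = \sqrt{\frac{55501}{4}} = \frac{\sqrt{55501}}{2}$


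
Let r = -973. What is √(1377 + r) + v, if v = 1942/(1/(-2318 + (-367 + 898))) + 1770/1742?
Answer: -3022677449/871 + 2*√101 ≈ -3.4703e+6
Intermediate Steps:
v = -3022677449/871 (v = 1942/(1/(-2318 + 531)) + 1770*(1/1742) = 1942/(1/(-1787)) + 885/871 = 1942/(-1/1787) + 885/871 = 1942*(-1787) + 885/871 = -3470354 + 885/871 = -3022677449/871 ≈ -3.4704e+6)
√(1377 + r) + v = √(1377 - 973) - 3022677449/871 = √404 - 3022677449/871 = 2*√101 - 3022677449/871 = -3022677449/871 + 2*√101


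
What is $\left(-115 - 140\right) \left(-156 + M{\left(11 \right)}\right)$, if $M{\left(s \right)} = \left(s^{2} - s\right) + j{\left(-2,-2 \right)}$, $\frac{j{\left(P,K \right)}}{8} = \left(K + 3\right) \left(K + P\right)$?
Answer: $19890$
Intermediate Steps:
$j{\left(P,K \right)} = 8 \left(3 + K\right) \left(K + P\right)$ ($j{\left(P,K \right)} = 8 \left(K + 3\right) \left(K + P\right) = 8 \left(3 + K\right) \left(K + P\right)$)
$M{\left(s \right)} = -32 + s^{2} - s$ ($M{\left(s \right)} = \left(s^{2} - s\right) + \left(8 \left(-2\right)^{2} + 24 \left(-2\right) + 24 \left(-2\right) + 8 \left(-2\right) \left(-2\right)\right) = \left(s^{2} - s\right) + \left(8 \cdot 4 - 48 - 48 + 32\right) = \left(s^{2} - s\right) + \left(32 - 48 - 48 + 32\right) = \left(s^{2} - s\right) - 32 = -32 + s^{2} - s$)
$\left(-115 - 140\right) \left(-156 + M{\left(11 \right)}\right) = \left(-115 - 140\right) \left(-156 - \left(43 - 121\right)\right) = - 255 \left(-156 - -78\right) = - 255 \left(-156 + 78\right) = \left(-255\right) \left(-78\right) = 19890$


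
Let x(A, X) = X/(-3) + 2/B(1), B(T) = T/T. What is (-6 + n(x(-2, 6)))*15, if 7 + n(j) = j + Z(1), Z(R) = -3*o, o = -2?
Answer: -105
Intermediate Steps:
B(T) = 1
x(A, X) = 2 - X/3 (x(A, X) = X/(-3) + 2/1 = X*(-⅓) + 2*1 = -X/3 + 2 = 2 - X/3)
Z(R) = 6 (Z(R) = -3/(1/(-2)) = -3/(-½) = -3*(-2) = 6)
n(j) = -1 + j (n(j) = -7 + (j + 6) = -7 + (6 + j) = -1 + j)
(-6 + n(x(-2, 6)))*15 = (-6 + (-1 + (2 - ⅓*6)))*15 = (-6 + (-1 + (2 - 2)))*15 = (-6 + (-1 + 0))*15 = (-6 - 1)*15 = -7*15 = -105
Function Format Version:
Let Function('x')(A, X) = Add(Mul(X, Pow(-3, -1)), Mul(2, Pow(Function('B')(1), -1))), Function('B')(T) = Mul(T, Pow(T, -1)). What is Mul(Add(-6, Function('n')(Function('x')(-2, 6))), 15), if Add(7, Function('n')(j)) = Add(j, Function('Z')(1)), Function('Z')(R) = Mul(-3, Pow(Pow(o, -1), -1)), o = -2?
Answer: -105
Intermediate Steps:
Function('B')(T) = 1
Function('x')(A, X) = Add(2, Mul(Rational(-1, 3), X)) (Function('x')(A, X) = Add(Mul(X, Pow(-3, -1)), Mul(2, Pow(1, -1))) = Add(Mul(X, Rational(-1, 3)), Mul(2, 1)) = Add(Mul(Rational(-1, 3), X), 2) = Add(2, Mul(Rational(-1, 3), X)))
Function('Z')(R) = 6 (Function('Z')(R) = Mul(-3, Pow(Pow(-2, -1), -1)) = Mul(-3, Pow(Rational(-1, 2), -1)) = Mul(-3, -2) = 6)
Function('n')(j) = Add(-1, j) (Function('n')(j) = Add(-7, Add(j, 6)) = Add(-7, Add(6, j)) = Add(-1, j))
Mul(Add(-6, Function('n')(Function('x')(-2, 6))), 15) = Mul(Add(-6, Add(-1, Add(2, Mul(Rational(-1, 3), 6)))), 15) = Mul(Add(-6, Add(-1, Add(2, -2))), 15) = Mul(Add(-6, Add(-1, 0)), 15) = Mul(Add(-6, -1), 15) = Mul(-7, 15) = -105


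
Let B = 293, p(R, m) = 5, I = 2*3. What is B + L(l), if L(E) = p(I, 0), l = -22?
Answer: 298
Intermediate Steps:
I = 6
L(E) = 5
B + L(l) = 293 + 5 = 298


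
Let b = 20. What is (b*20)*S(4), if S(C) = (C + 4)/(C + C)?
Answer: 400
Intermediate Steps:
S(C) = (4 + C)/(2*C) (S(C) = (4 + C)/((2*C)) = (4 + C)*(1/(2*C)) = (4 + C)/(2*C))
(b*20)*S(4) = (20*20)*((½)*(4 + 4)/4) = 400*((½)*(¼)*8) = 400*1 = 400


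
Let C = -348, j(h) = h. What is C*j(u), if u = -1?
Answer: 348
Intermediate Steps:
C*j(u) = -348*(-1) = 348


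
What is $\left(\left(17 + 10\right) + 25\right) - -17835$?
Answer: $17887$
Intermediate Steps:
$\left(\left(17 + 10\right) + 25\right) - -17835 = \left(27 + 25\right) + 17835 = 52 + 17835 = 17887$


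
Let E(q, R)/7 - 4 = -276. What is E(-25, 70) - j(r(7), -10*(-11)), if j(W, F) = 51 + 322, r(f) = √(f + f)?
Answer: -2277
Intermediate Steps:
E(q, R) = -1904 (E(q, R) = 28 + 7*(-276) = 28 - 1932 = -1904)
r(f) = √2*√f (r(f) = √(2*f) = √2*√f)
j(W, F) = 373
E(-25, 70) - j(r(7), -10*(-11)) = -1904 - 1*373 = -1904 - 373 = -2277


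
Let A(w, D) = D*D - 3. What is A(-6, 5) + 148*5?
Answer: 762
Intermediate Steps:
A(w, D) = -3 + D² (A(w, D) = D² - 3 = -3 + D²)
A(-6, 5) + 148*5 = (-3 + 5²) + 148*5 = (-3 + 25) + 740 = 22 + 740 = 762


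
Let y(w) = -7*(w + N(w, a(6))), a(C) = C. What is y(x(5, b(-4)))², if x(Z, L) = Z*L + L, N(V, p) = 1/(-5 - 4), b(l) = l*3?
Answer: 20638849/81 ≈ 2.5480e+5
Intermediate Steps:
b(l) = 3*l
N(V, p) = -⅑ (N(V, p) = 1/(-9) = -⅑)
x(Z, L) = L + L*Z (x(Z, L) = L*Z + L = L + L*Z)
y(w) = 7/9 - 7*w (y(w) = -7*(w - ⅑) = -7*(-⅑ + w) = 7/9 - 7*w)
y(x(5, b(-4)))² = (7/9 - 7*3*(-4)*(1 + 5))² = (7/9 - (-84)*6)² = (7/9 - 7*(-72))² = (7/9 + 504)² = (4543/9)² = 20638849/81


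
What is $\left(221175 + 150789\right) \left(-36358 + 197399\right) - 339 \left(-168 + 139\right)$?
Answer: $59901464355$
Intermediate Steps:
$\left(221175 + 150789\right) \left(-36358 + 197399\right) - 339 \left(-168 + 139\right) = 371964 \cdot 161041 - 339 \left(-29\right) = 59901454524 - -9831 = 59901454524 + 9831 = 59901464355$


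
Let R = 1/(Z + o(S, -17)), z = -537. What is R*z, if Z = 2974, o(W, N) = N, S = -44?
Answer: -537/2957 ≈ -0.18160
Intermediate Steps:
R = 1/2957 (R = 1/(2974 - 17) = 1/2957 ≈ 0.00033818)
R*z = (1/2957)*(-537) = -537/2957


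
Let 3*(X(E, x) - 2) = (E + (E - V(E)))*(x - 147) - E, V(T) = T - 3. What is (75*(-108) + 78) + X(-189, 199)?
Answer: -11181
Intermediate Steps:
V(T) = -3 + T
X(E, x) = 2 - E/3 + (-147 + x)*(3 + E)/3 (X(E, x) = 2 + ((E + (E - (-3 + E)))*(x - 147) - E)/3 = 2 + ((E + (E + (3 - E)))*(-147 + x) - E)/3 = 2 + ((E + 3)*(-147 + x) - E)/3 = 2 + ((3 + E)*(-147 + x) - E)/3 = 2 + ((-147 + x)*(3 + E) - E)/3 = 2 + (-E + (-147 + x)*(3 + E))/3 = 2 + (-E/3 + (-147 + x)*(3 + E)/3) = 2 - E/3 + (-147 + x)*(3 + E)/3)
(75*(-108) + 78) + X(-189, 199) = (75*(-108) + 78) + (-145 + 199 - 148/3*(-189) + (⅓)*(-189)*199) = (-8100 + 78) + (-145 + 199 + 9324 - 12537) = -8022 - 3159 = -11181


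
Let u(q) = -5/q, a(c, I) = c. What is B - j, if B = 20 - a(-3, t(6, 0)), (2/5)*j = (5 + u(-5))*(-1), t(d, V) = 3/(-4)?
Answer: 38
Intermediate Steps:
t(d, V) = -¾ (t(d, V) = 3*(-¼) = -¾)
j = -15 (j = 5*((5 - 5/(-5))*(-1))/2 = 5*((5 - 5*(-⅕))*(-1))/2 = 5*((5 + 1)*(-1))/2 = 5*(6*(-1))/2 = (5/2)*(-6) = -15)
B = 23 (B = 20 - 1*(-3) = 20 + 3 = 23)
B - j = 23 - 1*(-15) = 23 + 15 = 38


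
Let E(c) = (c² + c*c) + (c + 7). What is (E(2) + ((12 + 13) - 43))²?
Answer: 1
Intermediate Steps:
E(c) = 7 + c + 2*c² (E(c) = (c² + c²) + (7 + c) = 2*c² + (7 + c) = 7 + c + 2*c²)
(E(2) + ((12 + 13) - 43))² = ((7 + 2 + 2*2²) + ((12 + 13) - 43))² = ((7 + 2 + 2*4) + (25 - 43))² = ((7 + 2 + 8) - 18)² = (17 - 18)² = (-1)² = 1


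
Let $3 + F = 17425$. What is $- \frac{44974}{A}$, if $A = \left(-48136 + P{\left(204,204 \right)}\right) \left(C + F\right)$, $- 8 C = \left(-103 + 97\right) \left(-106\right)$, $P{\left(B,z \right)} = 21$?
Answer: $\frac{89948}{1668868775} \approx 5.3898 \cdot 10^{-5}$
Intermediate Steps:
$C = - \frac{159}{2}$ ($C = - \frac{\left(-103 + 97\right) \left(-106\right)}{8} = - \frac{\left(-6\right) \left(-106\right)}{8} = \left(- \frac{1}{8}\right) 636 = - \frac{159}{2} \approx -79.5$)
$F = 17422$ ($F = -3 + 17425 = 17422$)
$A = - \frac{1668868775}{2}$ ($A = \left(-48136 + 21\right) \left(- \frac{159}{2} + 17422\right) = \left(-48115\right) \frac{34685}{2} = - \frac{1668868775}{2} \approx -8.3443 \cdot 10^{8}$)
$- \frac{44974}{A} = - \frac{44974}{- \frac{1668868775}{2}} = \left(-44974\right) \left(- \frac{2}{1668868775}\right) = \frac{89948}{1668868775}$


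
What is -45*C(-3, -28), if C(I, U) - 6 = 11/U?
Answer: -7065/28 ≈ -252.32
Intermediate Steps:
C(I, U) = 6 + 11/U
-45*C(-3, -28) = -45*(6 + 11/(-28)) = -45*(6 + 11*(-1/28)) = -45*(6 - 11/28) = -45*157/28 = -7065/28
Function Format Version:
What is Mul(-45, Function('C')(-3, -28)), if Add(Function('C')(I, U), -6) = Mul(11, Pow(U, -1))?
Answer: Rational(-7065, 28) ≈ -252.32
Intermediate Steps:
Function('C')(I, U) = Add(6, Mul(11, Pow(U, -1)))
Mul(-45, Function('C')(-3, -28)) = Mul(-45, Add(6, Mul(11, Pow(-28, -1)))) = Mul(-45, Add(6, Mul(11, Rational(-1, 28)))) = Mul(-45, Add(6, Rational(-11, 28))) = Mul(-45, Rational(157, 28)) = Rational(-7065, 28)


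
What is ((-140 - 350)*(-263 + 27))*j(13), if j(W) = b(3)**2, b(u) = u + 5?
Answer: 7400960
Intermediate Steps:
b(u) = 5 + u
j(W) = 64 (j(W) = (5 + 3)**2 = 8**2 = 64)
((-140 - 350)*(-263 + 27))*j(13) = ((-140 - 350)*(-263 + 27))*64 = -490*(-236)*64 = 115640*64 = 7400960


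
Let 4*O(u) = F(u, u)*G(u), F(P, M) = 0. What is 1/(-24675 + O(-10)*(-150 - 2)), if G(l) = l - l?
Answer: -1/24675 ≈ -4.0527e-5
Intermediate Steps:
G(l) = 0
O(u) = 0 (O(u) = (0*0)/4 = (¼)*0 = 0)
1/(-24675 + O(-10)*(-150 - 2)) = 1/(-24675 + 0*(-150 - 2)) = 1/(-24675 + 0*(-152)) = 1/(-24675 + 0) = 1/(-24675) = -1/24675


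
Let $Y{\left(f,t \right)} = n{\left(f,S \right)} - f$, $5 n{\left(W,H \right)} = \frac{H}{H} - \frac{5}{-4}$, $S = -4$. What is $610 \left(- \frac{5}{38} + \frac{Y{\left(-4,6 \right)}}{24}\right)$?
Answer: $\frac{29951}{912} \approx 32.841$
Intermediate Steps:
$n{\left(W,H \right)} = \frac{9}{20}$ ($n{\left(W,H \right)} = \frac{\frac{H}{H} - \frac{5}{-4}}{5} = \frac{1 - - \frac{5}{4}}{5} = \frac{1 + \frac{5}{4}}{5} = \frac{1}{5} \cdot \frac{9}{4} = \frac{9}{20}$)
$Y{\left(f,t \right)} = \frac{9}{20} - f$
$610 \left(- \frac{5}{38} + \frac{Y{\left(-4,6 \right)}}{24}\right) = 610 \left(- \frac{5}{38} + \frac{\frac{9}{20} - -4}{24}\right) = 610 \left(\left(-5\right) \frac{1}{38} + \left(\frac{9}{20} + 4\right) \frac{1}{24}\right) = 610 \left(- \frac{5}{38} + \frac{89}{20} \cdot \frac{1}{24}\right) = 610 \left(- \frac{5}{38} + \frac{89}{480}\right) = 610 \cdot \frac{491}{9120} = \frac{29951}{912}$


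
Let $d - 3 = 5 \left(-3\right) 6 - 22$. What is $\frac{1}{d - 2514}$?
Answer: $- \frac{1}{2623} \approx -0.00038124$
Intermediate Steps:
$d = -109$ ($d = 3 + \left(5 \left(-3\right) 6 - 22\right) = 3 - 112 = -109$)
$\frac{1}{d - 2514} = \frac{1}{-109 - 2514} = \frac{1}{-2623} = - \frac{1}{2623}$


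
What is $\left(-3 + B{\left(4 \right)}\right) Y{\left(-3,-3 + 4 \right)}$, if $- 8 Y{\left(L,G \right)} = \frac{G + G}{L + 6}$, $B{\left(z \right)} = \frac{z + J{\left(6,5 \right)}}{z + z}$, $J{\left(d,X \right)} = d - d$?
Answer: $\frac{5}{24} \approx 0.20833$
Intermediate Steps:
$J{\left(d,X \right)} = 0$
$B{\left(z \right)} = \frac{1}{2}$ ($B{\left(z \right)} = \frac{z + 0}{z + z} = \frac{z}{2 z} = z \frac{1}{2 z} = \frac{1}{2}$)
$Y{\left(L,G \right)} = - \frac{G}{4 \left(6 + L\right)}$ ($Y{\left(L,G \right)} = - \frac{\left(G + G\right) \frac{1}{L + 6}}{8} = - \frac{2 G \frac{1}{6 + L}}{8} = - \frac{G}{4 \left(6 + L\right)}$)
$\left(-3 + B{\left(4 \right)}\right) Y{\left(-3,-3 + 4 \right)} = \left(-3 + \frac{1}{2}\right) \left(- \frac{-3 + 4}{24 + 4 \left(-3\right)}\right) = - \frac{5 \left(\left(-1\right) 1 \frac{1}{24 - 12}\right)}{2} = - \frac{5 \left(\left(-1\right) 1 \cdot \frac{1}{12}\right)}{2} = \left(- \frac{5}{2}\right) \left(- \frac{1}{12}\right) = \frac{5}{24}$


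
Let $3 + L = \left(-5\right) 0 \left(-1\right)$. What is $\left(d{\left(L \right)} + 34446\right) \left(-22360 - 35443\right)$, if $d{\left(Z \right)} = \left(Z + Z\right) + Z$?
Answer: $-1990561911$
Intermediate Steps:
$L = -3$ ($L = -3 + \left(-5\right) 0 \left(-1\right) = -3 + 0 \left(-1\right) = -3 + 0 = -3$)
$d{\left(Z \right)} = 3 Z$ ($d{\left(Z \right)} = 2 Z + Z = 3 Z$)
$\left(d{\left(L \right)} + 34446\right) \left(-22360 - 35443\right) = \left(3 \left(-3\right) + 34446\right) \left(-22360 - 35443\right) = \left(-9 + 34446\right) \left(-57803\right) = 34437 \left(-57803\right) = -1990561911$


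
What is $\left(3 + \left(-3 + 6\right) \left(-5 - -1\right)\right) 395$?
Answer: $-3555$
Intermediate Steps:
$\left(3 + \left(-3 + 6\right) \left(-5 - -1\right)\right) 395 = \left(3 + 3 \left(-5 + 1\right)\right) 395 = \left(3 + 3 \left(-4\right)\right) 395 = \left(3 - 12\right) 395 = \left(-9\right) 395 = -3555$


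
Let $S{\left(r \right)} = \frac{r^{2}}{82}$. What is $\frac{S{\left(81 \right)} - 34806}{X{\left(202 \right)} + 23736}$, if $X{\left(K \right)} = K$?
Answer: $- \frac{2847531}{1962916} \approx -1.4507$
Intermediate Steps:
$S{\left(r \right)} = \frac{r^{2}}{82}$
$\frac{S{\left(81 \right)} - 34806}{X{\left(202 \right)} + 23736} = \frac{\frac{81^{2}}{82} - 34806}{202 + 23736} = \frac{\frac{1}{82} \cdot 6561 - 34806}{23938} = \left(\frac{6561}{82} - 34806\right) \frac{1}{23938} = \left(- \frac{2847531}{82}\right) \frac{1}{23938} = - \frac{2847531}{1962916}$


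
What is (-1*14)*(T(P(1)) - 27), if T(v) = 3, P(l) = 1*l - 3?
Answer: 336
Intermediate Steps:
P(l) = -3 + l (P(l) = l - 3 = -3 + l)
(-1*14)*(T(P(1)) - 27) = (-1*14)*(3 - 27) = -14*(-24) = 336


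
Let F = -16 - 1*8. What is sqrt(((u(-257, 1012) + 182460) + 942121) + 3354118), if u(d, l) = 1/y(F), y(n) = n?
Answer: 5*sqrt(25797306)/12 ≈ 2116.3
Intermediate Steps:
F = -24 (F = -16 - 8 = -24)
u(d, l) = -1/24 (u(d, l) = 1/(-24) = -1/24)
sqrt(((u(-257, 1012) + 182460) + 942121) + 3354118) = sqrt(((-1/24 + 182460) + 942121) + 3354118) = sqrt((4379039/24 + 942121) + 3354118) = sqrt(26989943/24 + 3354118) = sqrt(107488775/24) = 5*sqrt(25797306)/12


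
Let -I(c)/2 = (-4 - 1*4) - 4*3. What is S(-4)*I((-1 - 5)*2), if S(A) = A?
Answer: -160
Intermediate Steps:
I(c) = 40 (I(c) = -2*((-4 - 1*4) - 4*3) = -2*((-4 - 4) - 12) = -2*(-8 - 12) = -2*(-20) = 40)
S(-4)*I((-1 - 5)*2) = -4*40 = -160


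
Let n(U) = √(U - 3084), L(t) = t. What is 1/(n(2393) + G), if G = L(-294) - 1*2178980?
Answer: -2179274/4749235167767 - I*√691/4749235167767 ≈ -4.5887e-7 - 5.535e-12*I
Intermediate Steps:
n(U) = √(-3084 + U)
G = -2179274 (G = -294 - 1*2178980 = -294 - 2178980 = -2179274)
1/(n(2393) + G) = 1/(√(-3084 + 2393) - 2179274) = 1/(√(-691) - 2179274) = 1/(I*√691 - 2179274) = 1/(-2179274 + I*√691)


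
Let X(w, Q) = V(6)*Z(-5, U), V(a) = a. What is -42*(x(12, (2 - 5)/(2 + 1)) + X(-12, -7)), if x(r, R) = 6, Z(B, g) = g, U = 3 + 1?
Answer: -1260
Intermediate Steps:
U = 4
X(w, Q) = 24 (X(w, Q) = 6*4 = 24)
-42*(x(12, (2 - 5)/(2 + 1)) + X(-12, -7)) = -42*(6 + 24) = -42*30 = -1260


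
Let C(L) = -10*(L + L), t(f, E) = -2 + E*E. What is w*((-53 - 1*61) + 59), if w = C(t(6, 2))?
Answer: 2200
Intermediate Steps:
t(f, E) = -2 + E**2
C(L) = -20*L
w = -40 (w = -20*(-2 + 2**2) = -20*(-2 + 4) = -20*2 = -40)
w*((-53 - 1*61) + 59) = -40*((-53 - 1*61) + 59) = -40*((-53 - 61) + 59) = -40*(-114 + 59) = -40*(-55) = 2200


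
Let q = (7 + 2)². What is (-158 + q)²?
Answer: 5929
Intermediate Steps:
q = 81 (q = 9² = 81)
(-158 + q)² = (-158 + 81)² = (-77)² = 5929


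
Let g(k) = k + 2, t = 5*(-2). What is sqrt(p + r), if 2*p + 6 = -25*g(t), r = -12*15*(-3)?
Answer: 7*sqrt(13) ≈ 25.239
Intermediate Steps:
r = 540 (r = -180*(-3) = 540)
t = -10
g(k) = 2 + k
p = 97 (p = -3 + (-25*(2 - 10))/2 = -3 + (-25*(-8))/2 = -3 + (1/2)*200 = -3 + 100 = 97)
sqrt(p + r) = sqrt(97 + 540) = sqrt(637) = 7*sqrt(13)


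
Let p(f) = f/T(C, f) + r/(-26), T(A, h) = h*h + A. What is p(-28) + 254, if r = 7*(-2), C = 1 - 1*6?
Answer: 2577347/10127 ≈ 254.50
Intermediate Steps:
C = -5 (C = 1 - 6 = -5)
T(A, h) = A + h² (T(A, h) = h² + A = A + h²)
r = -14
p(f) = 7/13 + f/(-5 + f²) (p(f) = f/(-5 + f²) - 14/(-26) = f/(-5 + f²) - 14*(-1/26) = f/(-5 + f²) + 7/13 = 7/13 + f/(-5 + f²))
p(-28) + 254 = (7/13 - 28/(-5 + (-28)²)) + 254 = (7/13 - 28/(-5 + 784)) + 254 = (7/13 - 28/779) + 254 = 5089/10127 + 254 = 2577347/10127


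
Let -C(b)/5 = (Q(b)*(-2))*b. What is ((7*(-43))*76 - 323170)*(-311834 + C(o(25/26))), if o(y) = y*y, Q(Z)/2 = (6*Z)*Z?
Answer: 2082789131135731279/19307236 ≈ 1.0788e+11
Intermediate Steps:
Q(Z) = 12*Z**2 (Q(Z) = 2*((6*Z)*Z) = 2*(6*Z**2) = 12*Z**2)
o(y) = y**2
C(b) = 120*b**3 (C(b) = -5*(12*b**2)*(-2)*b = -5*(-24*b**2)*b = -(-120)*b**3 = 120*b**3)
((7*(-43))*76 - 323170)*(-311834 + C(o(25/26))) = ((7*(-43))*76 - 323170)*(-311834 + 120*((25/26)**2)**3) = (-301*76 - 323170)*(-311834 + 120*((25*(1/26))**2)**3) = (-22876 - 323170)*(-311834 + 120*((25/26)**2)**3) = -346046*(-311834 + 120*(625/676)**3) = -346046*(-311834 + 120*(244140625/308915776)) = -346046*(-311834 + 3662109375/38614472) = -346046*(-12037643152273/38614472) = 2082789131135731279/19307236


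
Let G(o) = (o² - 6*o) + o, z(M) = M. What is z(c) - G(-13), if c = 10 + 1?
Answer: -223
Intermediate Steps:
c = 11
G(o) = o² - 5*o
z(c) - G(-13) = 11 - (-13)*(-5 - 13) = 11 - (-13)*(-18) = 11 - 1*234 = 11 - 234 = -223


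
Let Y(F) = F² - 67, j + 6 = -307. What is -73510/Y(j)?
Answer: -36755/48951 ≈ -0.75085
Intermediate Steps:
j = -313 (j = -6 - 307 = -313)
Y(F) = -67 + F²
-73510/Y(j) = -73510/(-67 + (-313)²) = -73510/(-67 + 97969) = -73510/97902 = -73510*1/97902 = -36755/48951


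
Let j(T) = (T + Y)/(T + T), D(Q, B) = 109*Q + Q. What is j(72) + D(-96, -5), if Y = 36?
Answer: -42237/4 ≈ -10559.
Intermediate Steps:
D(Q, B) = 110*Q
j(T) = (36 + T)/(2*T) (j(T) = (T + 36)/(T + T) = (36 + T)/((2*T)) = (36 + T)*(1/(2*T)) = (36 + T)/(2*T))
j(72) + D(-96, -5) = (½)*(36 + 72)/72 + 110*(-96) = (½)*(1/72)*108 - 10560 = ¾ - 10560 = -42237/4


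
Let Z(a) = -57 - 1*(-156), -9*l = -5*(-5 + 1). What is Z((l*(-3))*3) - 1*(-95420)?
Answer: 95519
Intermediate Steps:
l = -20/9 (l = -(-5)*(-5 + 1)/9 = -(-5)*(-4)/9 = -1/9*20 = -20/9 ≈ -2.2222)
Z(a) = 99 (Z(a) = -57 + 156 = 99)
Z((l*(-3))*3) - 1*(-95420) = 99 - 1*(-95420) = 99 + 95420 = 95519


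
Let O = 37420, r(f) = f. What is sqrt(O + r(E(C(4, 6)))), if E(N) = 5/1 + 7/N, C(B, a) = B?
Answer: 23*sqrt(283)/2 ≈ 193.46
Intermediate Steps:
E(N) = 5 + 7/N (E(N) = 5*1 + 7/N = 5 + 7/N)
sqrt(O + r(E(C(4, 6)))) = sqrt(37420 + (5 + 7/4)) = sqrt(37420 + 27/4) = sqrt(149707/4) = 23*sqrt(283)/2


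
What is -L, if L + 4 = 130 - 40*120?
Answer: 4674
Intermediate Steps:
L = -4674 (L = -4 + (130 - 40*120) = -4 + (130 - 4800) = -4 - 4670 = -4674)
-L = -1*(-4674) = 4674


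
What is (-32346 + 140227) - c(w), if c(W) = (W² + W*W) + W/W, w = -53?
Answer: 102262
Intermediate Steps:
c(W) = 1 + 2*W² (c(W) = (W² + W²) + 1 = 2*W² + 1 = 1 + 2*W²)
(-32346 + 140227) - c(w) = (-32346 + 140227) - (1 + 2*(-53)²) = 107881 - (1 + 2*2809) = 107881 - (1 + 5618) = 107881 - 1*5619 = 107881 - 5619 = 102262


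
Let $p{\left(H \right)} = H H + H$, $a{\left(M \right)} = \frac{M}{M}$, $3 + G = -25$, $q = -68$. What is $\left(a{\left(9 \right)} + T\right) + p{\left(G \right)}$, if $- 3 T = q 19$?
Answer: $\frac{3563}{3} \approx 1187.7$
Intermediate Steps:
$G = -28$ ($G = -3 - 25 = -28$)
$a{\left(M \right)} = 1$
$p{\left(H \right)} = H + H^{2}$ ($p{\left(H \right)} = H^{2} + H = H + H^{2}$)
$T = \frac{1292}{3}$ ($T = - \frac{\left(-68\right) 19}{3} = \left(- \frac{1}{3}\right) \left(-1292\right) = \frac{1292}{3} \approx 430.67$)
$\left(a{\left(9 \right)} + T\right) + p{\left(G \right)} = \left(1 + \frac{1292}{3}\right) - 28 \left(1 - 28\right) = \frac{1295}{3} - -756 = \frac{1295}{3} + 756 = \frac{3563}{3}$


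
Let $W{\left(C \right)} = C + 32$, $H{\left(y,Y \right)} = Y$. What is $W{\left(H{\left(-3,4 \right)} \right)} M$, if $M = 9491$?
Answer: $341676$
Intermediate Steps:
$W{\left(C \right)} = 32 + C$
$W{\left(H{\left(-3,4 \right)} \right)} M = \left(32 + 4\right) 9491 = 36 \cdot 9491 = 341676$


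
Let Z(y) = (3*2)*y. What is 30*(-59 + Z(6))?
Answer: -690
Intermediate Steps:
Z(y) = 6*y
30*(-59 + Z(6)) = 30*(-59 + 6*6) = 30*(-59 + 36) = 30*(-23) = -690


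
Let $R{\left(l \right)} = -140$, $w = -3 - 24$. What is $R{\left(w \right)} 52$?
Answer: $-7280$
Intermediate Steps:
$w = -27$ ($w = -3 - 24 = -27$)
$R{\left(w \right)} 52 = \left(-140\right) 52 = -7280$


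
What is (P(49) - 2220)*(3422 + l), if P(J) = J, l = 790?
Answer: -9144252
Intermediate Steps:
(P(49) - 2220)*(3422 + l) = (49 - 2220)*(3422 + 790) = -2171*4212 = -9144252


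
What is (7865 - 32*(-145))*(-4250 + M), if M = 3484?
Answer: -9578830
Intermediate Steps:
(7865 - 32*(-145))*(-4250 + M) = (7865 - 32*(-145))*(-4250 + 3484) = (7865 + 4640)*(-766) = 12505*(-766) = -9578830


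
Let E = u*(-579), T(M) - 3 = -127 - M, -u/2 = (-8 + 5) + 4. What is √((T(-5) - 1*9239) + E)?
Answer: 10*I*√82 ≈ 90.554*I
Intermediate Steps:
u = -2 (u = -2*((-8 + 5) + 4) = -2*(-3 + 4) = -2*1 = -2)
T(M) = -124 - M (T(M) = 3 + (-127 - M) = -124 - M)
E = 1158 (E = -2*(-579) = 1158)
√((T(-5) - 1*9239) + E) = √(((-124 - 1*(-5)) - 1*9239) + 1158) = √(((-124 + 5) - 9239) + 1158) = √((-119 - 9239) + 1158) = √(-9358 + 1158) = √(-8200) = 10*I*√82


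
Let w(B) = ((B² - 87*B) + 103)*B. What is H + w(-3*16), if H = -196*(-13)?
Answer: -313436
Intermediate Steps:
H = 2548
w(B) = B*(103 + B² - 87*B) (w(B) = (103 + B² - 87*B)*B = B*(103 + B² - 87*B))
H + w(-3*16) = 2548 + (-3*16)*(103 + (-3*16)² - (-261)*16) = 2548 - 48*(103 + (-48)² - 87*(-48)) = 2548 - 48*(103 + 2304 + 4176) = 2548 - 48*6583 = 2548 - 315984 = -313436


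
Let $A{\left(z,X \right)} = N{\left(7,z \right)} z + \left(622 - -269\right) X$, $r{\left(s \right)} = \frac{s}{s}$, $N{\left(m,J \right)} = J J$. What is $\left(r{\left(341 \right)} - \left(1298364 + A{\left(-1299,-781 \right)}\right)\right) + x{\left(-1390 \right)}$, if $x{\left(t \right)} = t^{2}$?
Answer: $2193263507$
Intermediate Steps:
$N{\left(m,J \right)} = J^{2}$
$r{\left(s \right)} = 1$
$A{\left(z,X \right)} = z^{3} + 891 X$ ($A{\left(z,X \right)} = z^{2} z + \left(622 - -269\right) X = z^{3} + \left(622 + 269\right) X = z^{3} + 891 X$)
$\left(r{\left(341 \right)} - \left(1298364 + A{\left(-1299,-781 \right)}\right)\right) + x{\left(-1390 \right)} = \left(1 - \left(-2190635535 - 695871\right)\right) + \left(-1390\right)^{2} = \left(1 - -2191331406\right) + 1932100 = \left(1 + \left(-1298364 + 2192629770\right)\right) + 1932100 = \left(1 + 2191331406\right) + 1932100 = 2191331407 + 1932100 = 2193263507$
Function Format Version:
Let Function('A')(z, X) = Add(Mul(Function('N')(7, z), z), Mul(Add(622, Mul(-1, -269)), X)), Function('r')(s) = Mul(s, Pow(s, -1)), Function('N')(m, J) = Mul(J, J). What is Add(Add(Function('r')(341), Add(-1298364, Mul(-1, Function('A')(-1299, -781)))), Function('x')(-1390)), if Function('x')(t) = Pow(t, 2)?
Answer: 2193263507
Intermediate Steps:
Function('N')(m, J) = Pow(J, 2)
Function('r')(s) = 1
Function('A')(z, X) = Add(Pow(z, 3), Mul(891, X)) (Function('A')(z, X) = Add(Mul(Pow(z, 2), z), Mul(Add(622, Mul(-1, -269)), X)) = Add(Pow(z, 3), Mul(Add(622, 269), X)) = Add(Pow(z, 3), Mul(891, X)))
Add(Add(Function('r')(341), Add(-1298364, Mul(-1, Function('A')(-1299, -781)))), Function('x')(-1390)) = Add(Add(1, Add(-1298364, Mul(-1, Add(Pow(-1299, 3), Mul(891, -781))))), Pow(-1390, 2)) = Add(Add(1, Add(-1298364, Mul(-1, Add(-2191933899, -695871)))), 1932100) = Add(Add(1, Add(-1298364, Mul(-1, -2192629770))), 1932100) = Add(Add(1, Add(-1298364, 2192629770)), 1932100) = Add(Add(1, 2191331406), 1932100) = Add(2191331407, 1932100) = 2193263507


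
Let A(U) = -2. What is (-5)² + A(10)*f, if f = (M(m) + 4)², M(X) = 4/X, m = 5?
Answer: -527/25 ≈ -21.080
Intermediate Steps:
f = 576/25 (f = (4/5 + 4)² = (4*(⅕) + 4)² = (⅘ + 4)² = (24/5)² = 576/25 ≈ 23.040)
(-5)² + A(10)*f = (-5)² - 2*576/25 = 25 - 1152/25 = -527/25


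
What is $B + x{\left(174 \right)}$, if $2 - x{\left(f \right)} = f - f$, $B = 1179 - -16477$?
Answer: $17658$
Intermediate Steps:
$B = 17656$ ($B = 1179 + 16477 = 17656$)
$x{\left(f \right)} = 2$ ($x{\left(f \right)} = 2 - \left(f - f\right) = 2 - 0 = 2 + 0 = 2$)
$B + x{\left(174 \right)} = 17656 + 2 = 17658$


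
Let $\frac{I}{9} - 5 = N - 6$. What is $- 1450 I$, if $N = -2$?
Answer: $39150$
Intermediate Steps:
$I = -27$ ($I = 45 + 9 \left(-2 - 6\right) = 45 + 9 \left(-8\right) = 45 - 72 = -27$)
$- 1450 I = \left(-1450\right) \left(-27\right) = 39150$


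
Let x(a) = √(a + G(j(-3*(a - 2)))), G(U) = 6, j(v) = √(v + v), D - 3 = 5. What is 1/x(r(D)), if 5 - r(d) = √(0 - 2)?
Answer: (11 - I*√2)^(-½) ≈ 0.29966 + 0.019184*I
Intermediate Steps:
D = 8 (D = 3 + 5 = 8)
r(d) = 5 - I*√2 (r(d) = 5 - √(0 - 2) = 5 - √(-2) = 5 - I*√2)
j(v) = √2*√v (j(v) = √(2*v) = √2*√v)
x(a) = √(6 + a) (x(a) = √(a + 6) = √(6 + a))
1/x(r(D)) = 1/(√(6 + (5 - I*√2))) = 1/(√(11 - I*√2)) = (11 - I*√2)^(-½)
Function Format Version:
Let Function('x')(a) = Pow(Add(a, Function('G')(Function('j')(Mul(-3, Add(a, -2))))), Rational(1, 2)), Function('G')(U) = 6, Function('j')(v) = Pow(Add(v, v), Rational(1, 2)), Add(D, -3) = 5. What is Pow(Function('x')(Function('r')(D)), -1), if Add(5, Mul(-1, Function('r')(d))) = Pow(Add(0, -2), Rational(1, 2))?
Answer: Pow(Add(11, Mul(-1, I, Pow(2, Rational(1, 2)))), Rational(-1, 2)) ≈ Add(0.29966, Mul(0.019184, I))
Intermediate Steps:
D = 8 (D = Add(3, 5) = 8)
Function('r')(d) = Add(5, Mul(-1, I, Pow(2, Rational(1, 2)))) (Function('r')(d) = Add(5, Mul(-1, Pow(Add(0, -2), Rational(1, 2)))) = Add(5, Mul(-1, Pow(-2, Rational(1, 2)))) = Add(5, Mul(-1, Mul(I, Pow(2, Rational(1, 2))))) = Add(5, Mul(-1, I, Pow(2, Rational(1, 2)))))
Function('j')(v) = Mul(Pow(2, Rational(1, 2)), Pow(v, Rational(1, 2))) (Function('j')(v) = Pow(Mul(2, v), Rational(1, 2)) = Mul(Pow(2, Rational(1, 2)), Pow(v, Rational(1, 2))))
Function('x')(a) = Pow(Add(6, a), Rational(1, 2)) (Function('x')(a) = Pow(Add(a, 6), Rational(1, 2)) = Pow(Add(6, a), Rational(1, 2)))
Pow(Function('x')(Function('r')(D)), -1) = Pow(Pow(Add(6, Add(5, Mul(-1, I, Pow(2, Rational(1, 2))))), Rational(1, 2)), -1) = Pow(Pow(Add(11, Mul(-1, I, Pow(2, Rational(1, 2)))), Rational(1, 2)), -1) = Pow(Add(11, Mul(-1, I, Pow(2, Rational(1, 2)))), Rational(-1, 2))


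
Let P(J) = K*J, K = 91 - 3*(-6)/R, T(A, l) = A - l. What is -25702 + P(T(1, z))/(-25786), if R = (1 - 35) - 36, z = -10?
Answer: -11598173478/451255 ≈ -25702.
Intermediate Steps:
R = -70 (R = -34 - 36 = -70)
K = 3176/35 (K = 91 - 3*(-6)/(-70) = 91 - (-18)*(-1)/70 = 91 - 1*9/35 = 91 - 9/35 = 3176/35 ≈ 90.743)
P(J) = 3176*J/35
-25702 + P(T(1, z))/(-25786) = -25702 + (3176*(1 - 1*(-10))/35)/(-25786) = -25702 + (3176*(1 + 10)/35)*(-1/25786) = -25702 + ((3176/35)*11)*(-1/25786) = -25702 + (34936/35)*(-1/25786) = -25702 - 17468/451255 = -11598173478/451255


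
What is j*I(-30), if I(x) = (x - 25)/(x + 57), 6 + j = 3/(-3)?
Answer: 385/27 ≈ 14.259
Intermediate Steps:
j = -7 (j = -6 + 3/(-3) = -6 + 3*(-⅓) = -6 - 1 = -7)
I(x) = (-25 + x)/(57 + x)
j*I(-30) = -7*(-25 - 30)/(57 - 30) = -7*(-55)/27 = -7*(-55/27) = 385/27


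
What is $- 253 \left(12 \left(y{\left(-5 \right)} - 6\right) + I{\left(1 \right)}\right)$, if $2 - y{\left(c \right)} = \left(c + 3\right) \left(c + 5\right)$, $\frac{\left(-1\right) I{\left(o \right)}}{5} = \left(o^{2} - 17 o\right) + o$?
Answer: $-6831$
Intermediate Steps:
$I{\left(o \right)} = - 5 o^{2} + 80 o$ ($I{\left(o \right)} = - 5 \left(\left(o^{2} - 17 o\right) + o\right) = - 5 \left(o^{2} - 16 o\right) = - 5 o^{2} + 80 o$)
$y{\left(c \right)} = 2 - \left(3 + c\right) \left(5 + c\right)$ ($y{\left(c \right)} = 2 - \left(c + 3\right) \left(c + 5\right) = 2 - \left(3 + c\right) \left(5 + c\right)$)
$- 253 \left(12 \left(y{\left(-5 \right)} - 6\right) + I{\left(1 \right)}\right) = - 253 \left(12 \left(\left(-13 - \left(-5\right)^{2} - -40\right) - 6\right) + 5 \cdot 1 \left(16 - 1\right)\right) = - 253 \left(12 \left(\left(-13 - 25 + 40\right) - 6\right) + 5 \cdot 1 \left(16 - 1\right)\right) = - 253 \left(12 \left(\left(-13 - 25 + 40\right) - 6\right) + 5 \cdot 1 \cdot 15\right) = - 253 \left(12 \left(2 - 6\right) + 75\right) = - 253 \left(12 \left(-4\right) + 75\right) = - 253 \left(-48 + 75\right) = \left(-253\right) 27 = -6831$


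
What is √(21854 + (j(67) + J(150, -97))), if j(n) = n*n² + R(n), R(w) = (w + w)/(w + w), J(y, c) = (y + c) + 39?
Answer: √322710 ≈ 568.08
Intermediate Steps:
J(y, c) = 39 + c + y (J(y, c) = (c + y) + 39 = 39 + c + y)
R(w) = 1 (R(w) = (2*w)/((2*w)) = (2*w)*(1/(2*w)) = 1)
j(n) = 1 + n³ (j(n) = n*n² + 1 = n³ + 1 = 1 + n³)
√(21854 + (j(67) + J(150, -97))) = √(21854 + ((1 + 67³) + (39 - 97 + 150))) = √(21854 + ((1 + 300763) + 92)) = √(21854 + (300764 + 92)) = √(21854 + 300856) = √322710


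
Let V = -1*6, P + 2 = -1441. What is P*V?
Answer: 8658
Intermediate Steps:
P = -1443 (P = -2 - 1441 = -1443)
V = -6
P*V = -1443*(-6) = 8658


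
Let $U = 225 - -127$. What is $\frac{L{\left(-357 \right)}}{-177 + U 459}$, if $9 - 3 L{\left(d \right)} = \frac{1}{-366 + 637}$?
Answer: $\frac{106}{5704821} \approx 1.8581 \cdot 10^{-5}$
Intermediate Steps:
$U = 352$ ($U = 225 + 127 = 352$)
$L{\left(d \right)} = \frac{2438}{813}$ ($L{\left(d \right)} = 3 - \frac{1}{3 \left(-366 + 637\right)} = 3 - \frac{1}{3 \cdot 271} = 3 - \frac{1}{813} = \frac{2438}{813}$)
$\frac{L{\left(-357 \right)}}{-177 + U 459} = \frac{2438}{813 \left(-177 + 352 \cdot 459\right)} = \frac{2438}{813 \left(-177 + 161568\right)} = \frac{2438}{813 \cdot 161391} = \frac{2438}{813} \cdot \frac{1}{161391} = \frac{106}{5704821}$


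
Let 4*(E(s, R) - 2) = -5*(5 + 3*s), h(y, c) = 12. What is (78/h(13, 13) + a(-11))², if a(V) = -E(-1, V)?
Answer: 49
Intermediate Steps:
E(s, R) = -17/4 - 15*s/4 (E(s, R) = 2 + (-5*(5 + 3*s))/4 = 2 + (-25 - 15*s)/4 = 2 + (-25/4 - 15*s/4) = -17/4 - 15*s/4)
a(V) = ½ (a(V) = -(-17/4 - 15/4*(-1)) = -(-17/4 + 15/4) = -1*(-½) = ½)
(78/h(13, 13) + a(-11))² = (78/12 + ½)² = (78*(1/12) + ½)² = (13/2 + ½)² = 7² = 49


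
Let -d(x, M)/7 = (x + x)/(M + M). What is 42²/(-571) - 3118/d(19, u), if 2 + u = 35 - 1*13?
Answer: 35372948/75943 ≈ 465.78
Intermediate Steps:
u = 20 (u = -2 + (35 - 1*13) = -2 + (35 - 13) = -2 + 22 = 20)
d(x, M) = -7*x/M (d(x, M) = -7*(x + x)/(M + M) = -7*2*x/(2*M) = -7*2*x*1/(2*M) = -7*x/M)
42²/(-571) - 3118/d(19, u) = 42²/(-571) - 3118/((-7*19/20)) = 1764*(-1/571) - 3118/((-7*19*1/20)) = -1764/571 - 3118/(-133/20) = -1764/571 - 3118*(-20/133) = -1764/571 + 62360/133 = 35372948/75943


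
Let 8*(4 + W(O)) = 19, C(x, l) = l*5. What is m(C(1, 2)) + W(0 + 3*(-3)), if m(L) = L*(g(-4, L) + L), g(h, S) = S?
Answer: 1587/8 ≈ 198.38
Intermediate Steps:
C(x, l) = 5*l
W(O) = -13/8 (W(O) = -4 + (⅛)*19 = -4 + 19/8 = -13/8)
m(L) = 2*L² (m(L) = L*(L + L) = L*(2*L) = 2*L²)
m(C(1, 2)) + W(0 + 3*(-3)) = 2*(5*2)² - 13/8 = 2*10² - 13/8 = 2*100 - 13/8 = 200 - 13/8 = 1587/8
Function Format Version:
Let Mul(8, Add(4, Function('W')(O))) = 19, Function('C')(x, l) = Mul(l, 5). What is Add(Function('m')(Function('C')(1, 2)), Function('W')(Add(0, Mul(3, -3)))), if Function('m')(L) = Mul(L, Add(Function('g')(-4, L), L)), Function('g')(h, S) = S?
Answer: Rational(1587, 8) ≈ 198.38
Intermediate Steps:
Function('C')(x, l) = Mul(5, l)
Function('W')(O) = Rational(-13, 8) (Function('W')(O) = Add(-4, Mul(Rational(1, 8), 19)) = Add(-4, Rational(19, 8)) = Rational(-13, 8))
Function('m')(L) = Mul(2, Pow(L, 2)) (Function('m')(L) = Mul(L, Add(L, L)) = Mul(L, Mul(2, L)) = Mul(2, Pow(L, 2)))
Add(Function('m')(Function('C')(1, 2)), Function('W')(Add(0, Mul(3, -3)))) = Add(Mul(2, Pow(Mul(5, 2), 2)), Rational(-13, 8)) = Add(Mul(2, Pow(10, 2)), Rational(-13, 8)) = Add(Mul(2, 100), Rational(-13, 8)) = Add(200, Rational(-13, 8)) = Rational(1587, 8)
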